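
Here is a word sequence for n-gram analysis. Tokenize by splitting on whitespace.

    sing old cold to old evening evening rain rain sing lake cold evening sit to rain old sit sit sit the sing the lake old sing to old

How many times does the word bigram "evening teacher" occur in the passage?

Scanning the 27 overlapping bigram windows for "evening teacher":
  (none found)

0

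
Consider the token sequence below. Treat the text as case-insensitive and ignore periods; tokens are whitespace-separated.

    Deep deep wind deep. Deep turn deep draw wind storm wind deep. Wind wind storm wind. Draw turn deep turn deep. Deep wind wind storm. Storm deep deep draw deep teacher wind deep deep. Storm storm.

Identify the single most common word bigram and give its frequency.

"deep deep", 5 times

Bigram frequencies (highest first):
  deep deep: 5
  deep wind: 3
  wind deep: 3
  turn deep: 3
  wind storm: 3
  deep turn: 2
  … (12 more, each ≤ 2)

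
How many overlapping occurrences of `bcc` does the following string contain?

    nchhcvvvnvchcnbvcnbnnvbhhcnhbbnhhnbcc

Sliding a length-3 window over the 37 characters (35 positions):
  position 35–37: bcc

1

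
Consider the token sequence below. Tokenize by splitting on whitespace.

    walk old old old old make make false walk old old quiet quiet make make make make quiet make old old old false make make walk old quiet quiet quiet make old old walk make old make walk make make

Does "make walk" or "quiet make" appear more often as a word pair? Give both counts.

"make walk": 2 occurrences
"quiet make": 3 occurrences

"quiet make" (3 vs 2)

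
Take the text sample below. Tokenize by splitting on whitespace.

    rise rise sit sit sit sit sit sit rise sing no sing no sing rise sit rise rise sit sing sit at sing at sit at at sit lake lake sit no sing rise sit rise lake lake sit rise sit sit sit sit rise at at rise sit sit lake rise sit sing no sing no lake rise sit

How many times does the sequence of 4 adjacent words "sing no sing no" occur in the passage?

Scanning the 57 overlapping 4-gram windows for "sing no sing no":
  position 10–13: sing no sing no
  position 54–57: sing no sing no

2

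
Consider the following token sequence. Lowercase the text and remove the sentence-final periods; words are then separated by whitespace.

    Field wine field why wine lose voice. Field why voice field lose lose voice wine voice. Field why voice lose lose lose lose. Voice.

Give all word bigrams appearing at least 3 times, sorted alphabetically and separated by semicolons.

field why; lose lose; lose voice; voice field

Bigram counts meeting the condition (at least 3 times):
  field why: 3
  lose lose: 4
  lose voice: 3
  voice field: 3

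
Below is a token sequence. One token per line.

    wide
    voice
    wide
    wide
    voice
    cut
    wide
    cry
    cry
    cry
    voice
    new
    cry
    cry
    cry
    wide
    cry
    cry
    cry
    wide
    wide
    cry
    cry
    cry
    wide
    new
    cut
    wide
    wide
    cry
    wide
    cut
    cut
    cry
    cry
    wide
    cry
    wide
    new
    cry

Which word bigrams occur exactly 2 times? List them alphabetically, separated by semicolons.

Bigram counts meeting the condition (exactly 2 times):
  cut wide: 2
  new cry: 2
  wide new: 2
  wide voice: 2

cut wide; new cry; wide new; wide voice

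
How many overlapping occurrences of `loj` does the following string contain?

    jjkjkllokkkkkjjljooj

Sliding a length-3 window over the 20 characters (18 positions):
  (no match at any position)

0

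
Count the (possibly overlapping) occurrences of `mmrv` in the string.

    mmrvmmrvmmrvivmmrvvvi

4

Sliding a length-4 window over the 21 characters (18 positions):
  position 1–4: mmrv
  position 5–8: mmrv
  position 9–12: mmrv
  position 15–18: mmrv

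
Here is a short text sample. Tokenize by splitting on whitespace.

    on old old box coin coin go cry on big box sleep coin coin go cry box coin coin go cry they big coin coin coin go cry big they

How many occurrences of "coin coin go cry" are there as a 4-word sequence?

Scanning the 27 overlapping 4-gram windows for "coin coin go cry":
  position 5–8: coin coin go cry
  position 13–16: coin coin go cry
  position 18–21: coin coin go cry
  position 25–28: coin coin go cry

4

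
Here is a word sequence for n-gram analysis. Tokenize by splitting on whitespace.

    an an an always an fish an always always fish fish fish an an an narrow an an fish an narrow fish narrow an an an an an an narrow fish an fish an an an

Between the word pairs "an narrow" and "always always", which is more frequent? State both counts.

"an narrow": 3 occurrences
"always always": 1 occurrence

"an narrow" (3 vs 1)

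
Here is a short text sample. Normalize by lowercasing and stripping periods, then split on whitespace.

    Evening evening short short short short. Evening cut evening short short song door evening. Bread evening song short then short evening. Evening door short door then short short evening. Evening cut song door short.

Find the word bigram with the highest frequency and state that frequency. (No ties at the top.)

Bigram frequencies (highest first):
  short short: 5
  evening evening: 3
  short evening: 3
  evening short: 2
  evening cut: 2
  song door: 2
  … (14 more, each ≤ 2)

"short short", 5 times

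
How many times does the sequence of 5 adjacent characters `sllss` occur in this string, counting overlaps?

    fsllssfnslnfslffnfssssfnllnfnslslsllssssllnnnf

Sliding a length-5 window over the 46 characters (42 positions):
  position 2–6: sllss
  position 34–38: sllss

2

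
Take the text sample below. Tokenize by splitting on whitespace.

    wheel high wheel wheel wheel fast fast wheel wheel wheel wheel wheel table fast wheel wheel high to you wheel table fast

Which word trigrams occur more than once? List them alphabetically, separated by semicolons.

fast wheel wheel; wheel table fast; wheel wheel wheel

Trigram counts meeting the condition (more than once):
  fast wheel wheel: 2
  wheel table fast: 2
  wheel wheel wheel: 4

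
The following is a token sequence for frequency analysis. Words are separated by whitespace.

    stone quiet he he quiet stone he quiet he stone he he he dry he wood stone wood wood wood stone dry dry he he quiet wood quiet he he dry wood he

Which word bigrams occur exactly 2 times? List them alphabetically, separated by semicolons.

Bigram counts meeting the condition (exactly 2 times):
  dry he: 2
  he dry: 2
  stone he: 2
  wood stone: 2
  wood wood: 2

dry he; he dry; stone he; wood stone; wood wood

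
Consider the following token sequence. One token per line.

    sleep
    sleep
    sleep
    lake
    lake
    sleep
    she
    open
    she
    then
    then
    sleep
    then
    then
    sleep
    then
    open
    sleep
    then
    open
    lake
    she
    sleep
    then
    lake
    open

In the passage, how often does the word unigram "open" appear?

Scanning the 26 tokens for "open":
  position 8: open
  position 17: open
  position 20: open
  position 26: open

4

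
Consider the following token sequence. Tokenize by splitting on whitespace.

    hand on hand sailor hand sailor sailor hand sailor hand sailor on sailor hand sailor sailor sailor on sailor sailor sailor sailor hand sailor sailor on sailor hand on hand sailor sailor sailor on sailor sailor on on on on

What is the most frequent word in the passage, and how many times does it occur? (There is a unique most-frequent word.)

"sailor", 21 times

Unigram frequencies (highest first):
  sailor: 21
  on: 10
  hand: 9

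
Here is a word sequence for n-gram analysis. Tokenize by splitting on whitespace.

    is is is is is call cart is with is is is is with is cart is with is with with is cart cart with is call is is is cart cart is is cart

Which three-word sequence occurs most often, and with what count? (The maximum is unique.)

"is is is", 6 times

Trigram frequencies (highest first):
  is is is: 6
  is with is: 3
  cart is with: 2
  with is cart: 2
  is cart cart: 2
  is is cart: 2
  … (16 more, each ≤ 1)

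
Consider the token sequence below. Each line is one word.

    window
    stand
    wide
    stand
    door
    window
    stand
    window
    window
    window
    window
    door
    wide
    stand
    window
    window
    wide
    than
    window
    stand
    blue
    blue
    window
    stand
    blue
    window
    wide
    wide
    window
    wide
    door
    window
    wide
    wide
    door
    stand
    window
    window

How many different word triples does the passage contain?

38 tokens → 36 trigram windows in total.
Repeated trigrams (each contributes count−1 duplicates):
  stand window window: 3
  window stand blue: 2
  window wide wide: 2
  window window window: 2
5 duplicate windows → 36 − 5 = 31 distinct.

31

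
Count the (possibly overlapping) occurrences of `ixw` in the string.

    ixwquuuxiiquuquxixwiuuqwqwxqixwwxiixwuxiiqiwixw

5

Sliding a length-3 window over the 47 characters (45 positions):
  position 1–3: ixw
  position 17–19: ixw
  position 29–31: ixw
  position 35–37: ixw
  position 45–47: ixw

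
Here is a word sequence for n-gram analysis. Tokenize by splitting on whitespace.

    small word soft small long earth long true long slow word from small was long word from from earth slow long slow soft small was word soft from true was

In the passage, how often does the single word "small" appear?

Scanning the 30 tokens for "small":
  position 1: small
  position 4: small
  position 13: small
  position 24: small

4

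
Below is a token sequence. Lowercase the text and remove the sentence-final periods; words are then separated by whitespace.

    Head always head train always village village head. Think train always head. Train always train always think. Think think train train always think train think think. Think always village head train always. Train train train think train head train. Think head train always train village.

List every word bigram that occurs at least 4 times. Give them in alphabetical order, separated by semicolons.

Bigram counts meeting the condition (at least 4 times):
  head train: 5
  think think: 4
  think train: 4
  train always: 7

head train; think think; think train; train always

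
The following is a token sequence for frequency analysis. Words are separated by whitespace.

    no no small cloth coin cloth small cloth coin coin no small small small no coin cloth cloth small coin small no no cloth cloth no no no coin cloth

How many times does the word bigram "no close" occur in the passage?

0

Scanning the 29 overlapping bigram windows for "no close":
  (none found)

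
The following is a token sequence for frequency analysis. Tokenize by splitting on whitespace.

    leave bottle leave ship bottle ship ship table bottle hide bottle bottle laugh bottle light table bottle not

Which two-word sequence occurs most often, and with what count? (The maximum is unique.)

"table bottle", 2 times

Bigram frequencies (highest first):
  table bottle: 2
  leave bottle: 1
  bottle leave: 1
  leave ship: 1
  ship bottle: 1
  bottle ship: 1
  … (10 more, each ≤ 1)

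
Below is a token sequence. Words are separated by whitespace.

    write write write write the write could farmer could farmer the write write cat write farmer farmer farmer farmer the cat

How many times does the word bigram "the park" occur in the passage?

0

Scanning the 20 overlapping bigram windows for "the park":
  (none found)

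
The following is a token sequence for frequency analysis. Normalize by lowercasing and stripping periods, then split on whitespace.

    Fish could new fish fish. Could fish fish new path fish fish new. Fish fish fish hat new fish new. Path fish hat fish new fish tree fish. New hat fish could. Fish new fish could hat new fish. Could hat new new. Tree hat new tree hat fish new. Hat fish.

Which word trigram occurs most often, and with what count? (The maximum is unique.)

Trigram frequencies (highest first):
  fish new fish: 3
  new fish fish: 2
  fish could fish: 2
  fish fish new: 2
  fish new path: 2
  new path fish: 2
  … (29 more, each ≤ 2)

"fish new fish", 3 times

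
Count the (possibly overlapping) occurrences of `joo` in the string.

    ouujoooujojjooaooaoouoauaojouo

2

Sliding a length-3 window over the 30 characters (28 positions):
  position 4–6: joo
  position 12–14: joo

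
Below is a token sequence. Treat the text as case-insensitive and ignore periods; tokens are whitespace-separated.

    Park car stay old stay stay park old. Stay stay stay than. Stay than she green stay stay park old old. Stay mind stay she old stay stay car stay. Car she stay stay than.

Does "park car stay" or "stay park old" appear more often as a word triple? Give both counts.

"park car stay": 1 occurrence
"stay park old": 2 occurrences

"stay park old" (2 vs 1)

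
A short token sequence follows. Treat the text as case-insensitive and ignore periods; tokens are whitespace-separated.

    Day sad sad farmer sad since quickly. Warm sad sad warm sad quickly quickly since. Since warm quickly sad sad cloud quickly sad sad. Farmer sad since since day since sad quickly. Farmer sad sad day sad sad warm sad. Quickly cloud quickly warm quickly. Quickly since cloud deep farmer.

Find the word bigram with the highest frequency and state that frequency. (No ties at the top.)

"sad sad", 6 times

Bigram frequencies (highest first):
  sad sad: 6
  farmer sad: 3
  warm sad: 3
  sad quickly: 3
  day sad: 2
  sad farmer: 2
  … (21 more, each ≤ 2)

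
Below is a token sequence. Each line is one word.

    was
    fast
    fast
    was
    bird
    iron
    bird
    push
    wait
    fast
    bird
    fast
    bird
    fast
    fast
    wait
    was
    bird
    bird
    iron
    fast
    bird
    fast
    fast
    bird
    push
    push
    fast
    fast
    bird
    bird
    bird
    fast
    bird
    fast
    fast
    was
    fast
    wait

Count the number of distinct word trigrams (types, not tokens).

29

39 tokens → 37 trigram windows in total.
Repeated trigrams (each contributes count−1 duplicates):
  fast bird fast: 4
  bird fast fast: 3
  bird fast bird: 2
  fast fast bird: 2
  fast fast was: 2
8 duplicate windows → 37 − 8 = 29 distinct.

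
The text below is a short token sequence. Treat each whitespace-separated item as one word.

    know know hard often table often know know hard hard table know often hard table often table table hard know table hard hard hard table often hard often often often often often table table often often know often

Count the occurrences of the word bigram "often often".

5

Scanning the 37 overlapping bigram windows for "often often":
  position 28–29: often often
  position 29–30: often often
  position 30–31: often often
  position 31–32: often often
  position 35–36: often often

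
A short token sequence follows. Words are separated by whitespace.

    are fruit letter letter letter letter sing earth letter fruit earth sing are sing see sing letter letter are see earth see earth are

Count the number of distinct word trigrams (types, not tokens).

21

24 tokens → 22 trigram windows in total.
Repeated trigrams (each contributes count−1 duplicates):
  letter letter letter: 2
1 duplicate windows → 22 − 1 = 21 distinct.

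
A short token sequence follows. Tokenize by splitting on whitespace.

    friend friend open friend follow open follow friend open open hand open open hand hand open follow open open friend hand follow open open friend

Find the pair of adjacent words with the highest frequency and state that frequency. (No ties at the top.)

Bigram frequencies (highest first):
  open open: 4
  open friend: 3
  follow open: 3
  friend open: 2
  open follow: 2
  open hand: 2
  … (7 more, each ≤ 2)

"open open", 4 times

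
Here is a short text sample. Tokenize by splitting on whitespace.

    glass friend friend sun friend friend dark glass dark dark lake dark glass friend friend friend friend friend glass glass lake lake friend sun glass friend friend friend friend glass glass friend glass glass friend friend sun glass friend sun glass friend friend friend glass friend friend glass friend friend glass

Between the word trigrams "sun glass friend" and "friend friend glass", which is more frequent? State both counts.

"sun glass friend": 3 occurrences
"friend friend glass": 5 occurrences

"friend friend glass" (5 vs 3)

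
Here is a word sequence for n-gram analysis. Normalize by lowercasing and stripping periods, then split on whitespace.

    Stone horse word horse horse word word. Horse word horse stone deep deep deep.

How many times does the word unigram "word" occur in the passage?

Scanning the 14 tokens for "word":
  position 3: word
  position 6: word
  position 7: word
  position 9: word

4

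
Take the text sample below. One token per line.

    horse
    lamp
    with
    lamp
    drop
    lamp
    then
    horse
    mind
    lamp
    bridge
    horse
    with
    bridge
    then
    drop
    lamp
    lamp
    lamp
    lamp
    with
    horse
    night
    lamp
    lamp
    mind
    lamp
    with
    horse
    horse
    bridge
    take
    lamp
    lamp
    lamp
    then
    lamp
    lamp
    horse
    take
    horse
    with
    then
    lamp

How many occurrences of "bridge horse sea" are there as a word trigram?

0

Scanning the 42 overlapping trigram windows for "bridge horse sea":
  (none found)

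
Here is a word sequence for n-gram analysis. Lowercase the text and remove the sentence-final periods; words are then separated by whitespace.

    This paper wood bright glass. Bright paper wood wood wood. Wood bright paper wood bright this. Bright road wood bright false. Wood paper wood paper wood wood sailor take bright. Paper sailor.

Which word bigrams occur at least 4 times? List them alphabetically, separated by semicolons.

paper wood; wood bright; wood wood

Bigram counts meeting the condition (at least 4 times):
  paper wood: 5
  wood bright: 4
  wood wood: 4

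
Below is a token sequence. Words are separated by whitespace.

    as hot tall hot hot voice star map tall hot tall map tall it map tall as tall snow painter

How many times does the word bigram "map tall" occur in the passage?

Scanning the 19 overlapping bigram windows for "map tall":
  position 8–9: map tall
  position 12–13: map tall
  position 15–16: map tall

3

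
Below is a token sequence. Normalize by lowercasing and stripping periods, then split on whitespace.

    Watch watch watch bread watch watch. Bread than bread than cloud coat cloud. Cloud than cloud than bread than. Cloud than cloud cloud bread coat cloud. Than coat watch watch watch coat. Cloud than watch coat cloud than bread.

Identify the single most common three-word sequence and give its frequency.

Trigram frequencies (highest first):
  coat cloud than: 3
  watch watch watch: 2
  watch watch bread: 2
  than bread than: 2
  bread than cloud: 2
  cloud than cloud: 2
  … (21 more, each ≤ 2)

"coat cloud than", 3 times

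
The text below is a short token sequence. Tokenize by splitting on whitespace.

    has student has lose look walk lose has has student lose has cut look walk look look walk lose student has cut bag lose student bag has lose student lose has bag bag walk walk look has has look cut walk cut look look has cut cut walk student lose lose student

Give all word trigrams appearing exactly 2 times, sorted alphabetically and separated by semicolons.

Trigram counts meeting the condition (exactly 2 times):
  look walk lose: 2
  student lose has: 2

look walk lose; student lose has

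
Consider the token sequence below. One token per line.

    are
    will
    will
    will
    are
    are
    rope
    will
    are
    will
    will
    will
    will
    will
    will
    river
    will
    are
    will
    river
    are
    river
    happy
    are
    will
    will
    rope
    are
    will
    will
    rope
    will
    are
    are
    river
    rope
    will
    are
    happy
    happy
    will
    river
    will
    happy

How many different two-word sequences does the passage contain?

19

44 tokens → 43 bigram windows in total.
Repeated bigrams (each contributes count−1 duplicates):
  will will: 9
  are will: 5
  will are: 5
  rope will: 3
  will river: 3
  are are: 2
  are river: 2
  river will: 2
  … (1 more repeated)
24 duplicate windows → 43 − 24 = 19 distinct.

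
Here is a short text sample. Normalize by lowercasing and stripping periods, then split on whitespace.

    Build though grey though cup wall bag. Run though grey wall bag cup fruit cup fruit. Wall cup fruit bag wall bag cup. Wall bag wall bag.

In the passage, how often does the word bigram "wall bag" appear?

5

Scanning the 26 overlapping bigram windows for "wall bag":
  position 6–7: wall bag
  position 11–12: wall bag
  position 21–22: wall bag
  position 24–25: wall bag
  position 26–27: wall bag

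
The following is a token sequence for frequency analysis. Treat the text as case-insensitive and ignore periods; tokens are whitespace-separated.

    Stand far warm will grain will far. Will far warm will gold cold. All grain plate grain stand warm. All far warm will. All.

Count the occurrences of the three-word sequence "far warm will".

Scanning the 22 overlapping trigram windows for "far warm will":
  position 2–4: far warm will
  position 9–11: far warm will
  position 21–23: far warm will

3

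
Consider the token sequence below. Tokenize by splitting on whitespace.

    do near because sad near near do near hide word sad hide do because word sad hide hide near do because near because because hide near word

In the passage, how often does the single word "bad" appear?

Scanning the 27 tokens for "bad":
  (none found)

0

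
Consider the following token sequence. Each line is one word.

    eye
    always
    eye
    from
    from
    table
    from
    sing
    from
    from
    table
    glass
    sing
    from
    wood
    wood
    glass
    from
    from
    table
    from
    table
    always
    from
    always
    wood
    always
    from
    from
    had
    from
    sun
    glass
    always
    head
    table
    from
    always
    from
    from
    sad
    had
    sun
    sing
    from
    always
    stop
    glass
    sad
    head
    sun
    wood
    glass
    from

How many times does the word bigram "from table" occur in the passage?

Scanning the 53 overlapping bigram windows for "from table":
  position 5–6: from table
  position 10–11: from table
  position 19–20: from table
  position 21–22: from table

4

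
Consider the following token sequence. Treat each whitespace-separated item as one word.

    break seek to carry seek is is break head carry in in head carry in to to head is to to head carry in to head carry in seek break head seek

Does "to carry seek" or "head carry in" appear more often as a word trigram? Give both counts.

"to carry seek": 1 occurrence
"head carry in": 4 occurrences

"head carry in" (4 vs 1)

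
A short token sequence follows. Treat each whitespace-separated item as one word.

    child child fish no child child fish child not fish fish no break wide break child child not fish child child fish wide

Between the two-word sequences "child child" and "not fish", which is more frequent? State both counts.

"child child": 4 occurrences
"not fish": 2 occurrences

"child child" (4 vs 2)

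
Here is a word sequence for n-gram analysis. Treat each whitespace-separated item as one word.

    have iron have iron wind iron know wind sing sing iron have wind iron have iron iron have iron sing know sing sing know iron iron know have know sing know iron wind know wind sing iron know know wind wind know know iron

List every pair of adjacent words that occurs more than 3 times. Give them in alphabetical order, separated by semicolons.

have iron; iron have

Bigram counts meeting the condition (more than 3 times):
  have iron: 4
  iron have: 4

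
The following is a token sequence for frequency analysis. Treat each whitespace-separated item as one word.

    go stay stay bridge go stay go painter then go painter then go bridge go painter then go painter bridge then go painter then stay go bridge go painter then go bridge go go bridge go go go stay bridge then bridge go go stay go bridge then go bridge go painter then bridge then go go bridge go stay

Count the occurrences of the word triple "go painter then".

6

Scanning the 58 overlapping trigram windows for "go painter then":
  position 7–9: go painter then
  position 10–12: go painter then
  position 15–17: go painter then
  position 22–24: go painter then
  position 28–30: go painter then
  position 51–53: go painter then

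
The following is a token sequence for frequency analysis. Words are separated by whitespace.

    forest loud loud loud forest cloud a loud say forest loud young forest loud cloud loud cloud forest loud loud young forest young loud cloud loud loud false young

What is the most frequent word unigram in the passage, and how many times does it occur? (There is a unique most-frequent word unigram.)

"loud", 12 times

Unigram frequencies (highest first):
  loud: 12
  forest: 6
  cloud: 4
  young: 4
  a: 1
  say: 1
  … (1 more, each ≤ 1)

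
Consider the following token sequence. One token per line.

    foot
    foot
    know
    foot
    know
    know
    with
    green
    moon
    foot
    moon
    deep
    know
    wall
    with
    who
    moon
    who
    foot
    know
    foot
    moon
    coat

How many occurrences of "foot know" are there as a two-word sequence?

Scanning the 22 overlapping bigram windows for "foot know":
  position 2–3: foot know
  position 4–5: foot know
  position 19–20: foot know

3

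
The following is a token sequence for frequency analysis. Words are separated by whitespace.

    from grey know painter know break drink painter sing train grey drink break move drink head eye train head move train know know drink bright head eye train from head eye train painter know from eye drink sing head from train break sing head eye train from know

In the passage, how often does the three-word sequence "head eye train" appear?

Scanning the 46 overlapping trigram windows for "head eye train":
  position 16–18: head eye train
  position 26–28: head eye train
  position 30–32: head eye train
  position 44–46: head eye train

4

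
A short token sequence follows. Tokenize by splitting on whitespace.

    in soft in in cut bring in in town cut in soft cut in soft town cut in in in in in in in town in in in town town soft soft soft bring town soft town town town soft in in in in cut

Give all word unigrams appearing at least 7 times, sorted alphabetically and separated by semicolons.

Unigram counts meeting the condition (at least 7 times):
  in: 21
  soft: 8
  town: 9

in; soft; town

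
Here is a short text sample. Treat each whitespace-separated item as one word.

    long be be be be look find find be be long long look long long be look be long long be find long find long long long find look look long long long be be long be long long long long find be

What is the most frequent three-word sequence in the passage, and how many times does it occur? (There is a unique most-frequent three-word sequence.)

"long long long", 4 times

Trigram frequencies (highest first):
  long long long: 4
  be long long: 3
  long long be: 3
  long be be: 2
  be be be: 2
  be be long: 2
  … (23 more, each ≤ 2)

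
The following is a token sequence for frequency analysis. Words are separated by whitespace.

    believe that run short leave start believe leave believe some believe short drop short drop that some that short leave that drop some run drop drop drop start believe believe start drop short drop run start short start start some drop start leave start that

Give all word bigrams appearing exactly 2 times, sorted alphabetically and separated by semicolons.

Bigram counts meeting the condition (exactly 2 times):
  drop drop: 2
  drop short: 2
  drop start: 2
  leave start: 2
  short leave: 2
  start believe: 2

drop drop; drop short; drop start; leave start; short leave; start believe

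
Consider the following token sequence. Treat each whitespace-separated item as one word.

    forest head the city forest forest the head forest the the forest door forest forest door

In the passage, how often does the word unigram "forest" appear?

7

Scanning the 16 tokens for "forest":
  position 1: forest
  position 5: forest
  position 6: forest
  position 9: forest
  position 12: forest
  position 14: forest
  position 15: forest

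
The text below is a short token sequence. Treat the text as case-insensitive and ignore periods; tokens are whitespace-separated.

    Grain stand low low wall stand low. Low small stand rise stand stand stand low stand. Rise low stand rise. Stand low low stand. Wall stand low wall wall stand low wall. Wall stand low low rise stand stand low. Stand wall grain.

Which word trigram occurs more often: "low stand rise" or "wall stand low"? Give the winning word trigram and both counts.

"wall stand low" (4 vs 2)

"low stand rise": 2 occurrences
"wall stand low": 4 occurrences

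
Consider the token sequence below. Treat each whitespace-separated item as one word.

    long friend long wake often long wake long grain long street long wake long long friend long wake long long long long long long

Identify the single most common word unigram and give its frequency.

Unigram frequencies (highest first):
  long: 15
  wake: 4
  friend: 2
  often: 1
  grain: 1
  street: 1

"long", 15 times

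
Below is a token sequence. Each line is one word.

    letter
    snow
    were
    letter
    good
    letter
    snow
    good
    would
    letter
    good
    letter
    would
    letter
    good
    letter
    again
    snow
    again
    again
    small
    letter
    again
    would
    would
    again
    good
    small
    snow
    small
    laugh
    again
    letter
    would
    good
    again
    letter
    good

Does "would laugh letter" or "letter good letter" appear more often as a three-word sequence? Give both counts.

"letter good letter" (3 vs 0)

"would laugh letter": 0 occurrences
"letter good letter": 3 occurrences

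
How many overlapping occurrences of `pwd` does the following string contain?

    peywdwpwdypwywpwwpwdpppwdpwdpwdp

5

Sliding a length-3 window over the 32 characters (30 positions):
  position 7–9: pwd
  position 18–20: pwd
  position 23–25: pwd
  position 26–28: pwd
  position 29–31: pwd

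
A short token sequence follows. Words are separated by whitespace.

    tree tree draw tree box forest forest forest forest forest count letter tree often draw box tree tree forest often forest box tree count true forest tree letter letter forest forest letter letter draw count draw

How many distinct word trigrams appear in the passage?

36 tokens → 34 trigram windows in total.
Repeated trigrams (each contributes count−1 duplicates):
  forest forest forest: 3
2 duplicate windows → 34 − 2 = 32 distinct.

32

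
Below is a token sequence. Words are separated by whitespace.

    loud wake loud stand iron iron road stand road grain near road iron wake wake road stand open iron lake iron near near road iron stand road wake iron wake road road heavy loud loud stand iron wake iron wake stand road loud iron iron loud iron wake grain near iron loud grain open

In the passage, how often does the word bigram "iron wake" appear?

Scanning the 53 overlapping bigram windows for "iron wake":
  position 13–14: iron wake
  position 29–30: iron wake
  position 37–38: iron wake
  position 39–40: iron wake
  position 47–48: iron wake

5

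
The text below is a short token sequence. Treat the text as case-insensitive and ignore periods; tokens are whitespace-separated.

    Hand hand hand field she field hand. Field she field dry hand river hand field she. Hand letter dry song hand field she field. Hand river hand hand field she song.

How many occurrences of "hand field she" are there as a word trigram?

5

Scanning the 29 overlapping trigram windows for "hand field she":
  position 3–5: hand field she
  position 7–9: hand field she
  position 14–16: hand field she
  position 21–23: hand field she
  position 28–30: hand field she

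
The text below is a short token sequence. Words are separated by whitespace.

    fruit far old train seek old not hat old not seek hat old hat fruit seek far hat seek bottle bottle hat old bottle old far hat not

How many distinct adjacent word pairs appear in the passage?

23

28 tokens → 27 bigram windows in total.
Repeated bigrams (each contributes count−1 duplicates):
  hat old: 3
  far hat: 2
  old not: 2
4 duplicate windows → 27 − 4 = 23 distinct.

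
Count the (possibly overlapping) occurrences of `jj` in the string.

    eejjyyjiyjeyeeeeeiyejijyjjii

2

Sliding a length-2 window over the 28 characters (27 positions):
  position 3–4: jj
  position 25–26: jj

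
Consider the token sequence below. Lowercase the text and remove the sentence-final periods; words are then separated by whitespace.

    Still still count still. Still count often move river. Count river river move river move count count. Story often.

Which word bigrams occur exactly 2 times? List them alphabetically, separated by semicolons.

move river; river move; still count; still still

Bigram counts meeting the condition (exactly 2 times):
  move river: 2
  river move: 2
  still count: 2
  still still: 2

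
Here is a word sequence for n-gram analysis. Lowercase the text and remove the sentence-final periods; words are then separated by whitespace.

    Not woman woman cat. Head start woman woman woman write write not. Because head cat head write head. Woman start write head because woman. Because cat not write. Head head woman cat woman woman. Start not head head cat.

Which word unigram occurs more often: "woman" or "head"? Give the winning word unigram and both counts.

"woman": 10 occurrences
"head": 9 occurrences

"woman" (10 vs 9)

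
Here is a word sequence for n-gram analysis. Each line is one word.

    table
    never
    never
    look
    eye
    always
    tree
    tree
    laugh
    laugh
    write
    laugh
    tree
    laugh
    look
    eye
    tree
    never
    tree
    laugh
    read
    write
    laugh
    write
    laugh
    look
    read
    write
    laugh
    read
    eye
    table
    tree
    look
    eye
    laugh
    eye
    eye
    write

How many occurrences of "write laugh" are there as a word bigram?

Scanning the 38 overlapping bigram windows for "write laugh":
  position 11–12: write laugh
  position 22–23: write laugh
  position 24–25: write laugh
  position 28–29: write laugh

4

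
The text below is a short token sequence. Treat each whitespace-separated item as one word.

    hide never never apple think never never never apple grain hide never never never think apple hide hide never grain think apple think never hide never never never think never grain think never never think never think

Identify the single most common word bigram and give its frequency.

"never never", 8 times

Bigram frequencies (highest first):
  never never: 8
  think never: 5
  hide never: 4
  never think: 4
  never apple: 2
  apple think: 2
  … (8 more, each ≤ 2)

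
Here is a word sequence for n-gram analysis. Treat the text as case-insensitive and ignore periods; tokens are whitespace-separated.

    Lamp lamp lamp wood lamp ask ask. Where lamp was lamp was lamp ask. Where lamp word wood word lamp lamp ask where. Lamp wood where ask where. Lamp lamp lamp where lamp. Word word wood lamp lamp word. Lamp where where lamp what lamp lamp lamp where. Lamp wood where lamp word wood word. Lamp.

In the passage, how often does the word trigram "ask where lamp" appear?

Scanning the 54 overlapping trigram windows for "ask where lamp":
  position 7–9: ask where lamp
  position 14–16: ask where lamp
  position 22–24: ask where lamp
  position 27–29: ask where lamp

4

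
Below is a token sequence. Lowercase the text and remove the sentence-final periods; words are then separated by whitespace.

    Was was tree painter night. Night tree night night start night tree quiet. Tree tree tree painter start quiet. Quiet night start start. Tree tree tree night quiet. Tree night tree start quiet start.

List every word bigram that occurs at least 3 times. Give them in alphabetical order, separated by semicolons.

Bigram counts meeting the condition (at least 3 times):
  night tree: 3
  tree night: 3
  tree tree: 4

night tree; tree night; tree tree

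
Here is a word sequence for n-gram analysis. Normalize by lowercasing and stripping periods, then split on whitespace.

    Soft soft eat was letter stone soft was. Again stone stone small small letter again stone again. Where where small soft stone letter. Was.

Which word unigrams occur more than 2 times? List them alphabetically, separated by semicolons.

again; letter; small; soft; stone; was

Unigram counts meeting the condition (more than 2 times):
  again: 3
  letter: 3
  small: 3
  soft: 4
  stone: 5
  was: 3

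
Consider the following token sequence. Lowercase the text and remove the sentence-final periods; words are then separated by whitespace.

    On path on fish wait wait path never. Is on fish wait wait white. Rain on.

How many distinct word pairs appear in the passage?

12

16 tokens → 15 bigram windows in total.
Repeated bigrams (each contributes count−1 duplicates):
  fish wait: 2
  on fish: 2
  wait wait: 2
3 duplicate windows → 15 − 3 = 12 distinct.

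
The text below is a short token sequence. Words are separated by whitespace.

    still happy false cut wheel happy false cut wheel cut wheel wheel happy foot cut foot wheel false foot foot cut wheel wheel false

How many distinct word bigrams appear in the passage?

14

24 tokens → 23 bigram windows in total.
Repeated bigrams (each contributes count−1 duplicates):
  cut wheel: 4
  false cut: 2
  foot cut: 2
  happy false: 2
  wheel false: 2
  wheel happy: 2
  wheel wheel: 2
9 duplicate windows → 23 − 9 = 14 distinct.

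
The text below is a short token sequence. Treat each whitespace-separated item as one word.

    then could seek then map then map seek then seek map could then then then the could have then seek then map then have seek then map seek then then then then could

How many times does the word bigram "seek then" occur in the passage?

5

Scanning the 32 overlapping bigram windows for "seek then":
  position 3–4: seek then
  position 8–9: seek then
  position 20–21: seek then
  position 25–26: seek then
  position 28–29: seek then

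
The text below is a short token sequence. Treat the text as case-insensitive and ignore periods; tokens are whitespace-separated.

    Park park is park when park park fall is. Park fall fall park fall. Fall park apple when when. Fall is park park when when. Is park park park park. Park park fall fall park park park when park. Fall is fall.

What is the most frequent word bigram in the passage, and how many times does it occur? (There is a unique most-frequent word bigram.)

Bigram frequencies (highest first):
  park park: 10
  park fall: 5
  is park: 4
  park when: 3
  fall is: 3
  fall fall: 3
  … (9 more, each ≤ 3)

"park park", 10 times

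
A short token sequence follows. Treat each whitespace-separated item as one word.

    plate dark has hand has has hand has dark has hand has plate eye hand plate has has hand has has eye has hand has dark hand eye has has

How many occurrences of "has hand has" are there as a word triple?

5

Scanning the 28 overlapping trigram windows for "has hand has":
  position 3–5: has hand has
  position 6–8: has hand has
  position 10–12: has hand has
  position 18–20: has hand has
  position 23–25: has hand has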